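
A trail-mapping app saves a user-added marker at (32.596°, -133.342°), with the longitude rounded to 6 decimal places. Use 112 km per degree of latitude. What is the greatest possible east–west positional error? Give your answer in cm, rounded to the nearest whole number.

Rounding to 6 decimal places leaves the longitude within ±5e-07° of the true value.
At latitude 32.596° a degree of longitude spans 112000 m × cos 32.596° = 112000 × 0.8425 ≈ 94358.9 m.
East–west error: 5e-07° × 94358.9 m/° ≈ 0.0471794 m.
That is 0.0471794 m = 4.7179 cm.

5 cm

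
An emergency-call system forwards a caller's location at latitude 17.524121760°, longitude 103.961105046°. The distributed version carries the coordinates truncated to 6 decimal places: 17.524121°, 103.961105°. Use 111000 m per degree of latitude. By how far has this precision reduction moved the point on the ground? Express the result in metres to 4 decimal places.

Δlat = 17.524121760 − 17.524121 = +0.000000760°; Δlon = 103.961105046 − 103.961105 = +0.000000046°.
North–south shift: 0.000000760 × 111000 = 0.08436 m.
E–W at 17.5241°: 0.000000046° × 111000 × cos 17.5241° = 0.000000046 × 111000 × 0.9536 ≈ 0.00486903 m.
Distance: √(0.08436² + 0.00486903²) ≈ 0.0845004 m.

0.0845 metres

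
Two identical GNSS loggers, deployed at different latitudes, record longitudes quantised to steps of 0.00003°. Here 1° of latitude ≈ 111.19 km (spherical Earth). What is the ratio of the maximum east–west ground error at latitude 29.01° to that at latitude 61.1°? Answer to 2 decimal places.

With a 0.00003° grid the true value lies within half a step, ±0.00003°/2 = ±1.5e-05°, of the stored one.
At 29.01°: 1.5e-05° × 111190 × cos 29.01° = 1.5e-05 × 111190 × 0.8745 ≈ 1.4586 m.
Error at 61.1° = 1.5e-05° × 111190 × cos 61.1° ≈ 1.6679 × 0.4833 = 0.80604 m.
Ratio: 1.4586 / 0.80604 = cos 29.01° / cos 61.1° ≈ 1.8096.

1.81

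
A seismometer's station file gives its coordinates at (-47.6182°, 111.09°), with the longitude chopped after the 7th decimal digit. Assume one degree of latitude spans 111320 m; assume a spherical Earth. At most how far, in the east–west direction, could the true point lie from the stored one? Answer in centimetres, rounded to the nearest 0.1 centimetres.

0.8 centimetres

Truncating at 7 decimal places can drop up to a full unit in the last place, so the longitude may be off by as much as 1e-07°.
At latitude 47.6182° a degree of longitude spans 111320 m × cos 47.6182° = 111320 × 0.6741 ≈ 75037.2 m.
Maximum E–W displacement: 1e-07 × 75037.2 = 0.00750372 m.
That is 0.00750372 m = 0.75037 cm.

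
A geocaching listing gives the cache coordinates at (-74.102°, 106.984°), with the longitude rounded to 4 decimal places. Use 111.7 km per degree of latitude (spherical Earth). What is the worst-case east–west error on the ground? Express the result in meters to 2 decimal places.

Rounding to 4 decimal places leaves the longitude within ±5e-05° of the true value.
At latitude 74.102° a degree of longitude spans 111700 m × cos 74.102° = 111700 × 0.2739 ≈ 30597.5 m.
Maximum E–W displacement: 5e-05 × 30597.5 = 1.52987 m.

1.53 meters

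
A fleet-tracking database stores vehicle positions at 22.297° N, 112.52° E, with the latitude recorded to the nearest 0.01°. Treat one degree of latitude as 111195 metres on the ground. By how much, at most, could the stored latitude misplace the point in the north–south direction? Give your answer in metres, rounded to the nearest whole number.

Rounding to 2 decimal places leaves the latitude within ±0.005° of the true value.
Along the meridian that is 0.005° × 111195 m/° = 555.975 m.

556 metres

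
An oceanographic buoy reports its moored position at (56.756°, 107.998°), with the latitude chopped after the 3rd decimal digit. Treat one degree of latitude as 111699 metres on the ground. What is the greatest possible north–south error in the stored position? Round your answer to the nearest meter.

Truncating at 3 decimal places can drop up to a full unit in the last place, so the latitude may be off by as much as 0.001°.
So the N–S error is at most 0.001 × 111699 = 111.699 m.

112 meters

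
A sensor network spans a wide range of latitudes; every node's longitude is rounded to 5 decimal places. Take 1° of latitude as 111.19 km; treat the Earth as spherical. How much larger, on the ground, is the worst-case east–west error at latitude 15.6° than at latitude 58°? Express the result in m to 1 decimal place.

Rounding to 5 decimal places leaves the longitude within ±5e-06° of the true value.
At 15.6°: 5e-06° × 111190 × cos 15.6° = 5e-06 × 111190 × 0.9632 ≈ 0.53547 m.
Error at 58° = 5e-06° × 111190 × cos 58° ≈ 0.55595 × 0.5299 = 0.29461 m.
So the lower-latitude error exceeds the higher by 0.53547 − 0.29461 = 0.24086 m.

0.2 m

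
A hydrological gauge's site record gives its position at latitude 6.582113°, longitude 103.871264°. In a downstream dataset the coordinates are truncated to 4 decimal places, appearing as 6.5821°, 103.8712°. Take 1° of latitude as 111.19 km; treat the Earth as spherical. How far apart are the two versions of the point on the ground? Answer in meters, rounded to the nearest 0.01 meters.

Δlat = 6.582113 − 6.5821 = +0.000013°; Δlon = 103.871264 − 103.8712 = +0.000064°.
North–south shift: 0.000013 × 111190 = 1.44547 m.
East–west at this latitude: 0.000064° × 111190 × cos 6.5821° ≈ 0.000064 × 110457 = 7.06925 m.
Hypotenuse of the two orthogonal shifts: √(1.44547² + 7.06925²) = 7.21552 m.

7.22 meters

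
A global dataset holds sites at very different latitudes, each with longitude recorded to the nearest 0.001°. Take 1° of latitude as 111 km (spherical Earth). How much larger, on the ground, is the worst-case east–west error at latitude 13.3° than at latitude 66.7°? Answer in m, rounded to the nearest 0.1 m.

32.1 m

Rounding to 3 decimal places leaves the longitude within ±0.0005° of the true value.
At 13.3°: 0.0005° × 111000 × cos 13.3° = 0.0005 × 111000 × 0.9732 ≈ 54.011 m.
Error at 66.7° = 0.0005° × 111000 × cos 66.7° ≈ 55.5 × 0.3955 = 21.953 m.
Difference: 54.011 − 21.953 = 32.059 m.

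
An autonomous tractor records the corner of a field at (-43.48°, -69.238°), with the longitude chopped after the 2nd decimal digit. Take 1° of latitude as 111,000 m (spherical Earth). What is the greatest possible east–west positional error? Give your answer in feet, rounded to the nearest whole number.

Truncating at 2 decimal places can drop up to a full unit in the last place, so the longitude may be off by as much as 0.01°.
At latitude 43.48° a degree of longitude spans 111000 m × cos 43.48° = 111000 × 0.7256 ≈ 80543.2 m.
So at most 0.01° × 80543.2 ≈ 805.432 m east–west.
Converting: 805.432 m × 3.2808 ft/m ≈ 2642.5 ft.

2642 feet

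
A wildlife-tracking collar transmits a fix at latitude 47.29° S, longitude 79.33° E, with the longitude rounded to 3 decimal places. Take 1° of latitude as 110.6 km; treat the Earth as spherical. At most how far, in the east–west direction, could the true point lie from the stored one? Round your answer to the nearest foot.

Rounding to 3 decimal places leaves the longitude within ±0.0005° of the true value.
Parallels shrink by cos φ, so at 47.29° a degree of longitude is 110600 × 0.6783 ≈ 75018.6 m.
So at most 0.0005° × 75018.6 ≈ 37.5093 m east–west.
In feet: 37.5093 m ÷ 0.3048 ≈ 123.06 ft.

123 feet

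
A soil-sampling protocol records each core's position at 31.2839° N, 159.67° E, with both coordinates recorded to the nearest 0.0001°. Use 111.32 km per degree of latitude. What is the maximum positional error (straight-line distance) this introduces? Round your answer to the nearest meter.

Rounding to 4 decimal places leaves each coordinate within ±5e-05° of the true value.
Latitude error → 5e-05 × 111320 = 5.566 m along the meridian.
East–west component at 31.2839°: 5e-05° × 111320 × cos 31.2839° ≈ 5e-05 × 95134.6 ≈ 4.75673 m.
Worst case both components are at the extreme and orthogonal: √(5.566² + 4.75673²) ≈ 7.32167 m.

7 meters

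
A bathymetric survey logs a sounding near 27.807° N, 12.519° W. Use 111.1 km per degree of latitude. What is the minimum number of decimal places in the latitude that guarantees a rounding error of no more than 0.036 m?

7 decimal places

One degree of latitude covers 111100 m.
Rounding to N decimal places gives at most 0.5 × 10⁻ᴺ degrees of error, i.e. 0.5 × 10⁻ᴺ × 111100 m.
Setting 55550 × 10⁻ᴺ ≤ 0.036 gives 10ᴺ ≥ 1.543e+06, i.e. N ≥ 6.19.
So 7 decimal places suffice (0.00556 m); 6 would allow up to 0.0555 m.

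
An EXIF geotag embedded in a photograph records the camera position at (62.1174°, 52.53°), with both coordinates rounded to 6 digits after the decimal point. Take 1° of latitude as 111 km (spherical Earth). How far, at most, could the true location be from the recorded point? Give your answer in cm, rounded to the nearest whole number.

Rounding to 6 decimal places leaves each coordinate within ±5e-07° of the true value.
North–south component: 5e-07° × 111000 = 0.0555 m.
East–west component at 62.1174°: 5e-07° × 111000 × cos 62.1174° ≈ 5e-07 × 51910.4 ≈ 0.0259552 m.
Worst case both components are at the extreme and orthogonal: √(0.0555² + 0.0259552²) ≈ 0.0612693 m.
That is 0.0612693 m = 6.1269 cm.

6 cm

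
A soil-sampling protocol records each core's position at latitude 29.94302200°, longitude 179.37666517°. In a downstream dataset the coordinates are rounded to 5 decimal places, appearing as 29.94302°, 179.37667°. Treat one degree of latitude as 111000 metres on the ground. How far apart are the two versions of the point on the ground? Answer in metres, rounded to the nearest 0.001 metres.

0.515 metres

Δlat = 29.94302200 − 29.94302 = +0.00000200°; Δlon = 179.37666517 − 179.37667 = -0.00000483°.
North–south shift: 0.00000200 × 111000 = 0.222 m.
East–west at this latitude: -0.00000483° × 111000 × cos 29.943° ≈ -0.00000483 × 96184 = -0.464569 m.
Combined displacement = (0.222² + 0.464569²)^½ ≈ 0.514886 m.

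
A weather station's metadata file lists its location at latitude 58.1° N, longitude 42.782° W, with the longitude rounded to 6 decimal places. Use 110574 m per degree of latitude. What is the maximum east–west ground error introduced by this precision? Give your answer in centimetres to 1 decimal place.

2.9 centimetres

Rounding to 6 decimal places leaves the longitude within ±5e-07° of the true value.
At latitude 58.1° a degree of longitude spans 110574 m × cos 58.1° = 110574 × 0.5284 ≈ 58431.5 m.
So at most 5e-07° × 58431.5 ≈ 0.0292158 m east–west.
That is 0.0292158 m = 2.9216 cm.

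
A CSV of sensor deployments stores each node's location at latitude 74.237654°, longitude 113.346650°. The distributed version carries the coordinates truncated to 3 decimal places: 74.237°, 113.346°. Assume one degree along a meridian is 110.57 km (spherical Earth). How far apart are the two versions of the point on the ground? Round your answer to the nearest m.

75 m

Δlat = 74.237654 − 74.237 = +0.000654°; Δlon = 113.346650 − 113.346 = +0.000650°.
North–south shift: 0.000654 × 110570 = 72.3128 m.
East–west at this latitude: 0.000650° × 110570 × cos 74.237° ≈ 0.000650 × 30037.3 = 19.5243 m.
Distance: √(72.3128² + 19.5243²) ≈ 74.9022 m.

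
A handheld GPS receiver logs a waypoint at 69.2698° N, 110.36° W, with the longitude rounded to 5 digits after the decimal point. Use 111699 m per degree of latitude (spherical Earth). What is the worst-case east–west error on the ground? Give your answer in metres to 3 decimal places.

Rounding to 5 decimal places leaves the longitude within ±5e-06° of the true value.
One degree of longitude at 69.2698° is 111699 × cos 69.2698° ≈ 111699 × 0.3540 = 39537.9 m.
East–west error: 5e-06° × 39537.9 m/° ≈ 0.197689 m.

0.198 metres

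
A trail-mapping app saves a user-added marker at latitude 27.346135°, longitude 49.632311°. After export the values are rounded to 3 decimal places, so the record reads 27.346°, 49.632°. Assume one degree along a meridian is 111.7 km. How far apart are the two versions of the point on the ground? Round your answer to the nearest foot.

113 feet

Δlat = 27.346135 − 27.346 = +0.000135°; Δlon = 49.632311 − 49.632 = +0.000311°.
N–S: 0.000135° × 111700 m/° = 15.0795 m.
E–W at 27.346°: 0.000311° × 111700 × cos 27.346° = 0.000311 × 111700 × 0.8882 ≈ 30.8566 m.
Distance: √(15.0795² + 30.8566²) ≈ 34.3442 m.
Converting: 34.3442 m × 3.2808 ft/m ≈ 112.68 ft.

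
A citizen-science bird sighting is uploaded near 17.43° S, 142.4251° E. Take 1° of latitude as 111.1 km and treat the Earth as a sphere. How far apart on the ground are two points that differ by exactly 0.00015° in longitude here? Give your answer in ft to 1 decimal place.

One degree of longitude here spans 111100 × cos 17.43° = 111100 × 0.9541 ≈ 105999 m; 0.00015° of that is 15.8998 m.
Converting: 15.8998 m × 3.2808 ft/m ≈ 52.165 ft.

52.2 ft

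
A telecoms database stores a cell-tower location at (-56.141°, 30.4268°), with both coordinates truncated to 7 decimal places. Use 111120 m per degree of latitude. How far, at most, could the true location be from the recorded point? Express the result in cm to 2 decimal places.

1.27 cm

Truncating at 7 decimal places can drop up to a full unit in the last place, so each coordinate may be off by as much as 1e-07°.
Latitude error → 1e-07 × 111120 = 0.011112 m along the meridian.
E–W at 56.141°: 1e-07° × 111120 × cos 56.141° = 1e-07 × 111120 × 0.5572 ≈ 0.00619106 m.
The two errors are perpendicular, so the maximum displacement is √(0.011112² + 0.00619106²) ≈ 0.0127203 m.
That is 0.0127203 m = 1.272 cm.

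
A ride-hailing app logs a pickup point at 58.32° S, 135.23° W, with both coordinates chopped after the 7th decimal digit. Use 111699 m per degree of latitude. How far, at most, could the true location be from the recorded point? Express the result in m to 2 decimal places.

Truncating at 7 decimal places can drop up to a full unit in the last place, so each coordinate may be off by as much as 1e-07°.
North–south component: 1e-07° × 111699 = 0.0111699 m.
East–west component at 58.32°: 1e-07° × 111699 × cos 58.32° ≈ 1e-07 × 58661.5 ≈ 0.00586615 m.
The two errors are perpendicular, so the maximum displacement is √(0.0111699² + 0.00586615²) ≈ 0.0126166 m.

0.01 m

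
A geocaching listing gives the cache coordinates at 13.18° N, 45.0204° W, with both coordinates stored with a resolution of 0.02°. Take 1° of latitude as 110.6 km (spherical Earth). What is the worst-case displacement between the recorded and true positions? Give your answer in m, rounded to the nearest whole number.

1544 m

With a 0.02° grid the true value lies within half a step, ±0.02°/2 = ±0.01°, of the stored one.
N–S: 0.01° × 110600 m/° = 1106 m.
East–west component at 13.18°: 0.01° × 110600 × cos 13.18° ≈ 0.01 × 107687 ≈ 1076.87 m.
The two errors are perpendicular, so the maximum displacement is √(1106² + 1076.87²) ≈ 1543.66 m.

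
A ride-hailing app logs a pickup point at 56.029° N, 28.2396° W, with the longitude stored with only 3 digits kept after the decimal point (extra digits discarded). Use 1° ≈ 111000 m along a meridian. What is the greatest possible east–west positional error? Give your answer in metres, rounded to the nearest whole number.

62 metres

Truncating at 3 decimal places can drop up to a full unit in the last place, so the longitude may be off by as much as 0.001°.
One degree of longitude at 56.029° is 111000 × cos 56.029° ≈ 111000 × 0.5588 = 62023.8 m.
Maximum E–W displacement: 0.001 × 62023.8 = 62.0238 m.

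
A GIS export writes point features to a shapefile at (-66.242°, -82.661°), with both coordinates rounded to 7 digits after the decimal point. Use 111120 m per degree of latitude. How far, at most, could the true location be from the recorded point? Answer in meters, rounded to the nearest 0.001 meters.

Rounding to 7 decimal places leaves each coordinate within ±5e-08° of the true value.
N–S: 5e-08° × 111120 m/° = 0.005556 m.
East–west component at 66.242°: 5e-08° × 111120 × cos 66.242° ≈ 5e-08 × 44767.4 ≈ 0.00223837 m.
The two errors are perpendicular, so the maximum displacement is √(0.005556² + 0.00223837²) ≈ 0.00598994 m.

0.006 meters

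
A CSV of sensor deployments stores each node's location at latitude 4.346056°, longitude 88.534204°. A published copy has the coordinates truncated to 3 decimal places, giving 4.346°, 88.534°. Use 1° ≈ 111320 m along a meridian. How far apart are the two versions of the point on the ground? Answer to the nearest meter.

Δlat = 4.346056 − 4.346 = +0.000056°; Δlon = 88.534204 − 88.534 = +0.000204°.
North–south shift: 0.000056 × 111320 = 6.23392 m.
E–W at 4.346°: 0.000204° × 111320 × cos 4.346° = 0.000204 × 111320 × 0.9971 ≈ 22.644 m.
Hypotenuse of the two orthogonal shifts: √(6.23392² + 22.644²) = 23.4864 m.

23 meters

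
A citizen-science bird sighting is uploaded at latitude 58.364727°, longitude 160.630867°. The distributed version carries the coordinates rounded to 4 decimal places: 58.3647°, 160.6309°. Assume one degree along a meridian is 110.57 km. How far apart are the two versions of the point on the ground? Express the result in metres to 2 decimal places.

Δlat = 58.364727 − 58.3647 = +0.000027°; Δlon = 160.630867 − 160.6309 = -0.000033°.
N–S: 0.000027° × 110570 m/° = 2.98539 m.
East–west at this latitude: -0.000033° × 110570 × cos 58.3647° ≈ -0.000033 × 57995.1 = -1.91384 m.
Distance: √(2.98539² + 1.91384²) ≈ 3.54617 m.

3.55 metres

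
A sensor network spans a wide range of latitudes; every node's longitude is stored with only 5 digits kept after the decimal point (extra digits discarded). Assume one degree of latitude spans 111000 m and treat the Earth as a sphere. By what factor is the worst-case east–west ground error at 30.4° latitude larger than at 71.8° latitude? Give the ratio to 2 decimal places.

Truncating at 5 decimal places can drop up to a full unit in the last place, so the longitude may be off by as much as 1e-05°.
Error at 30.4° = 1e-05° × 111000 × cos 30.4° ≈ 1.11 × 0.8625 = 0.95739 m.
Error at 71.8° = 1e-05° × 111000 × cos 71.8° ≈ 1.11 × 0.3123 = 0.34669 m.
The ratio reduces to cos 30.4° / cos 71.8° = 0.8625/0.3123 ≈ 2.7615.

2.76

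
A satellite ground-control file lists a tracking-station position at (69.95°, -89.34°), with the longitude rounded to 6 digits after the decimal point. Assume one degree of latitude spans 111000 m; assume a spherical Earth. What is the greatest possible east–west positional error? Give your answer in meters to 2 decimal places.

Rounding to 6 decimal places leaves the longitude within ±5e-07° of the true value.
One degree of longitude at 69.95° is 111000 × cos 69.95° ≈ 111000 × 0.3428 = 38055.2 m.
Maximum E–W displacement: 5e-07 × 38055.2 = 0.0190276 m.

0.02 meters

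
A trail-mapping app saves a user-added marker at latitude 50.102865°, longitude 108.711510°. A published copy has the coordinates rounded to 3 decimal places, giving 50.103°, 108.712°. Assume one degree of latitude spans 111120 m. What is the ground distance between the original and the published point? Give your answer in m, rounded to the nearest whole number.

38 m

The latitude changed by -0.000135° and the longitude by -0.000490°.
North–south shift: -0.000135 × 111120 = -15.0012 m.
E–W at 50.103°: -0.000490° × 111120 × cos 50.103° = -0.000490 × 111120 × 0.6414 ≈ -34.924 m.
Combined displacement = (15.0012² + 34.924²)^½ ≈ 38.0095 m.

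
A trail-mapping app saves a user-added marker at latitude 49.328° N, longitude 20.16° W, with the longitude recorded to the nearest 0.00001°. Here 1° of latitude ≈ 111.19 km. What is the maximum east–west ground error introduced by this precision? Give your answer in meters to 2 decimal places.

Rounding to 5 decimal places leaves the longitude within ±5e-06° of the true value.
At latitude 49.328° a degree of longitude spans 111190 m × cos 49.328° = 111190 × 0.6517 ≈ 72465.6 m.
So at most 5e-06° × 72465.6 ≈ 0.362328 m east–west.

0.36 meters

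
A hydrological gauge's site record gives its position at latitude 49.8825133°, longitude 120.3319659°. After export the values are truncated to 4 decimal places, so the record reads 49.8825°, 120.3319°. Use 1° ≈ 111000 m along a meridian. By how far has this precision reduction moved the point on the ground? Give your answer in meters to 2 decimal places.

Δlat = 49.8825133 − 49.8825 = +0.0000133°; Δlon = 120.3319659 − 120.3319 = +0.0000659°.
North–south shift: 0.0000133 × 111000 = 1.4763 m.
East–west at this latitude: 0.0000659° × 111000 × cos 49.8825° ≈ 0.0000659 × 71523.7 = 4.71341 m.
Combined displacement = (1.4763² + 4.71341²)^½ ≈ 4.9392 m.

4.94 meters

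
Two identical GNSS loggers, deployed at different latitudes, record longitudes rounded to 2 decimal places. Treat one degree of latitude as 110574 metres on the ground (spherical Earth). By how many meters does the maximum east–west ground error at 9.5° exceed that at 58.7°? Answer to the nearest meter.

Rounding to 2 decimal places leaves the longitude within ±0.005° of the true value.
At 9.5°: 0.005° × 110574 × cos 9.5° = 0.005 × 110574 × 0.9863 ≈ 545.29 m.
At 58.7°: 0.005° × 110574 × cos 58.7° = 0.005 × 110574 × 0.5195 ≈ 287.23 m.
So the lower-latitude error exceeds the higher by 545.29 − 287.23 = 258.06 m.

258 meters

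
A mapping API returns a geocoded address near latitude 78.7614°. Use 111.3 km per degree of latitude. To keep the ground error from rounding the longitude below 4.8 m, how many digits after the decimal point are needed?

4 decimal places

At 78.7614° one degree of longitude covers 111300 × cos 78.7614° ≈ 111300 × 0.1949 ≈ 21691.8 m.
N decimal places → at most half a unit in the last place, 0.5 × 10⁻ᴺ° = 21691.8/2 × 10⁻ᴺ m.
Need 0.5 × 21691.8 × 10⁻ᴺ ≤ 4.8 → 10⁻ᴺ ≤ 4.426e-04, so N ≥ 3.35.
At 3 places the error can reach 10.8 m, but 4 places keeps it to 1.08 m.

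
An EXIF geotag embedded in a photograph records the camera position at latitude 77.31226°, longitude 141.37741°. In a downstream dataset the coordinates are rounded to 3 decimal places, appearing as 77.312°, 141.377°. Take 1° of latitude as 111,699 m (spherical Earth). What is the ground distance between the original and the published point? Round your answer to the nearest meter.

The latitude changed by +0.00026° and the longitude by +0.00041°.
North–south shift: 0.00026 × 111699 = 29.0417 m.
East–west at this latitude: 0.00041° × 111699 × cos 77.312° ≈ 0.00041 × 24533.8 = 10.0588 m.
Distance: √(29.0417² + 10.0588²) ≈ 30.7344 m.

31 meters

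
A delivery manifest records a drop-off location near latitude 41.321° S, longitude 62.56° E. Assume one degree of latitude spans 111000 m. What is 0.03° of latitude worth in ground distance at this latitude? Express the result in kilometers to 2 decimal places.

Along a meridian 0.03° is 0.03 × 111000 = 3330 m.
That is 3330 m = 3.33 km.

3.33 kilometers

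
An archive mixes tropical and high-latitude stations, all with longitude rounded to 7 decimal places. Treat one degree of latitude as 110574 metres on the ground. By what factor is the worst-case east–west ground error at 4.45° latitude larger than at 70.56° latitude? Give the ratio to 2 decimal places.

Rounding to 7 decimal places leaves the longitude within ±5e-08° of the true value.
At 4.45°: 5e-08° × 110574 × cos 4.45° = 5e-08 × 110574 × 0.9970 ≈ 0.005512 m.
At 70.56°: 5e-08° × 110574 × cos 70.56° = 5e-08 × 110574 × 0.3328 ≈ 0.0018401 m.
Ratio: 0.005512 / 0.0018401 = cos 4.45° / cos 70.56° ≈ 2.9956.

3.00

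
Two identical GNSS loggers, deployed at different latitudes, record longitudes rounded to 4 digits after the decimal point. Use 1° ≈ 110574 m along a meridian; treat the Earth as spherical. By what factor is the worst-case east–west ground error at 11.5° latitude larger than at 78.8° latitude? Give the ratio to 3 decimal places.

5.045

Rounding to 4 decimal places leaves the longitude within ±5e-05° of the true value.
At 11.5°: 5e-05° × 110574 × cos 11.5° = 5e-05 × 110574 × 0.9799 ≈ 5.4177 m.
At 78.8°: 5e-05° × 110574 × cos 78.8° = 5e-05 × 110574 × 0.1942 ≈ 1.0739 m.
Ratio: 5.4177 / 1.0739 = cos 11.5° / cos 78.8° ≈ 5.0451.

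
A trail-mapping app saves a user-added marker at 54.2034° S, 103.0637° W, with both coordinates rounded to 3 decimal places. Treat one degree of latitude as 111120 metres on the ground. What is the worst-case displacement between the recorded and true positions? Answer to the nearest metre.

64 metres

Rounding to 3 decimal places leaves each coordinate within ±0.0005° of the true value.
Latitude error → 0.0005 × 111120 = 55.56 m along the meridian.
E–W at 54.2034°: 0.0005° × 111120 × cos 54.2034° = 0.0005 × 111120 × 0.5849 ≈ 32.4976 m.
The two errors are perpendicular, so the maximum displacement is √(55.56² + 32.4976²) ≈ 64.3662 m.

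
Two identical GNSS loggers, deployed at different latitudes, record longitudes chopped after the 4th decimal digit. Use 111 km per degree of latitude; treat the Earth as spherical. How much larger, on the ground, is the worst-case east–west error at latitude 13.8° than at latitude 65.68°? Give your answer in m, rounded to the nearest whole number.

6 m

Truncating at 4 decimal places can drop up to a full unit in the last place, so the longitude may be off by as much as 0.0001°.
At 13.8°: 0.0001° × 111000 × cos 13.8° = 0.0001 × 111000 × 0.9711 ≈ 10.78 m.
Error at 65.68° = 0.0001° × 111000 × cos 65.68° ≈ 11.1 × 0.4118 = 4.5713 m.
So the lower-latitude error exceeds the higher by 10.78 − 4.5713 = 6.2083 m.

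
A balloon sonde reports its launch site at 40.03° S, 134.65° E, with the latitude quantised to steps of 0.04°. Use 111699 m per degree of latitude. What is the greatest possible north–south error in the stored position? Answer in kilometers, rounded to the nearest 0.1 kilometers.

With a 0.04° grid the true value lies within half a step, ±0.04°/2 = ±0.02°, of the stored one.
Along the meridian that is 0.02° × 111699 m/° = 2233.98 m.
That is 2233.98 m = 2.234 km.

2.2 kilometers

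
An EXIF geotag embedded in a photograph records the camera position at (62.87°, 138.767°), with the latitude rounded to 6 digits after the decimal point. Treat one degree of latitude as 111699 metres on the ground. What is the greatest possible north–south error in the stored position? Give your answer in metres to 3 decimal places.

Rounding to 6 decimal places leaves the latitude within ±5e-07° of the true value.
So the N–S error is at most 5e-07 × 111699 = 0.0558495 m.

0.056 metres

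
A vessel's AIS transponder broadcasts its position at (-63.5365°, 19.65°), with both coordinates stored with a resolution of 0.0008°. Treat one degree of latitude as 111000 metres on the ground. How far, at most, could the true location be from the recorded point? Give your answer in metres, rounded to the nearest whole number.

With a 0.0008° grid the true value lies within half a step, ±0.0008°/2 = ±0.0004°, of the stored one.
N–S: 0.0004° × 111000 m/° = 44.4 m.
E–W at 63.5365°: 0.0004° × 111000 × cos 63.5365° = 0.0004 × 111000 × 0.4456 ≈ 19.7859 m.
The two errors are perpendicular, so the maximum displacement is √(44.4² + 19.7859²) ≈ 48.6091 m.

49 metres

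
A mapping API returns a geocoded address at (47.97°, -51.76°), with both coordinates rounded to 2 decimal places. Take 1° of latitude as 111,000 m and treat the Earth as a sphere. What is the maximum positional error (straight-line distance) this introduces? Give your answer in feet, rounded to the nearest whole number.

Rounding to 2 decimal places leaves each coordinate within ±0.005° of the true value.
North–south component: 0.005° × 111000 = 555 m.
Longitude error → 0.005 × 111000 × cos 47.97° = 0.005 × 111000 × 0.6695 ≈ 371.583 m.
Combining orthogonally: (555² + 371.583²)^½ ≈ 667.907 m.
Converting: 667.907 m × 3.2808 ft/m ≈ 2191.3 ft.

2191 feet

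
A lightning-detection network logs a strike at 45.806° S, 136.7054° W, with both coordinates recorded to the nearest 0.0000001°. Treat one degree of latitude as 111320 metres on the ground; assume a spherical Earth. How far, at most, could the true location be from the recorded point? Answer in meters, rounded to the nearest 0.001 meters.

0.007 meters

Rounding to 7 decimal places leaves each coordinate within ±5e-08° of the true value.
North–south component: 5e-08° × 111320 = 0.005566 m.
E–W at 45.806°: 5e-08° × 111320 × cos 45.806° = 5e-08 × 111320 × 0.6971 ≈ 0.00388 m.
Worst case both components are at the extreme and orthogonal: √(0.005566² + 0.00388²) ≈ 0.00678489 m.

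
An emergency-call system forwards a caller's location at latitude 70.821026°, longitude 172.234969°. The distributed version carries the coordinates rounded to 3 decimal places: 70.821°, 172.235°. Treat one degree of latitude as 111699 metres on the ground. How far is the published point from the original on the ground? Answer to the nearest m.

3 m

The latitude changed by +0.000026° and the longitude by -0.000031°.
North–south shift: 0.000026 × 111699 = 2.90417 m.
E–W at 70.821°: -0.000031° × 111699 × cos 70.821° = -0.000031 × 111699 × 0.3285 ≈ -1.13756 m.
Combined displacement = (2.90417² + 1.13756²)^½ ≈ 3.11902 m.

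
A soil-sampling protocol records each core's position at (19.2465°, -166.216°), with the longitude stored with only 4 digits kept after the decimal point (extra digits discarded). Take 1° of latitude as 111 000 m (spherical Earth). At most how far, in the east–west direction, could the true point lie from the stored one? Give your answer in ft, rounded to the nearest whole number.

Truncating at 4 decimal places can drop up to a full unit in the last place, so the longitude may be off by as much as 0.0001°.
At latitude 19.2465° a degree of longitude spans 111000 m × cos 19.2465° = 111000 × 0.9441 ≈ 104796 m.
So at most 0.0001° × 104796 ≈ 10.4796 m east–west.
Converting: 10.4796 m × 3.2808 ft/m ≈ 34.382 ft.

34 ft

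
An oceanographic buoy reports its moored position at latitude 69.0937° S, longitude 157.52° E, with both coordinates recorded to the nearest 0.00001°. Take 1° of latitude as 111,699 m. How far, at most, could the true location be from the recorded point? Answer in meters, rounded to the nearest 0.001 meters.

0.593 meters

Rounding to 5 decimal places leaves each coordinate within ±5e-06° of the true value.
N–S: 5e-06° × 111699 m/° = 0.558495 m.
Longitude error → 5e-06 × 111699 × cos 69.0937° = 5e-06 × 111699 × 0.3568 ≈ 0.199294 m.
Combining orthogonally: (0.558495² + 0.199294²)^½ ≈ 0.592988 m.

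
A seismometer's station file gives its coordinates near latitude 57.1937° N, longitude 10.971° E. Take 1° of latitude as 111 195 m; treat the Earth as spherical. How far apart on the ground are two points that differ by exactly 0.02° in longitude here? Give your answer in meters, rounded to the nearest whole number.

0.02° of longitude at 57.1937° is 0.02 × 111195 × cos 57.1937° ≈ 0.02 × 60245.5 = 1204.91 m.

1205 meters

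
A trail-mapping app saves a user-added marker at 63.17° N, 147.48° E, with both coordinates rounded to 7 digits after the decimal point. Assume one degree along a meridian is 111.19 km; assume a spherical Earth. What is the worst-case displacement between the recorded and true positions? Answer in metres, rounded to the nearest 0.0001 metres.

Rounding to 7 decimal places leaves each coordinate within ±5e-08° of the true value.
Latitude error → 5e-08 × 111190 = 0.0055595 m along the meridian.
E–W at 63.17°: 5e-08° × 111190 × cos 63.17° = 5e-08 × 111190 × 0.4513 ≈ 0.00250925 m.
The two errors are perpendicular, so the maximum displacement is √(0.0055595² + 0.00250925²) ≈ 0.00609954 m.

0.0061 metres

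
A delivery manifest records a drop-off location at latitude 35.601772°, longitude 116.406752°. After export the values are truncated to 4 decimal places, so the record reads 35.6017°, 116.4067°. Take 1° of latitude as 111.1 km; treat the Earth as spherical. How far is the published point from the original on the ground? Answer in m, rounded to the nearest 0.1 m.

The latitude changed by +0.000072° and the longitude by +0.000052°.
North–south shift: 0.000072 × 111100 = 7.9992 m.
E–W at 35.6017°: 0.000052° × 111100 × cos 35.6017° = 0.000052 × 111100 × 0.8131 ≈ 4.69735 m.
Hypotenuse of the two orthogonal shifts: √(7.9992² + 4.69735²) = 9.27644 m.

9.3 m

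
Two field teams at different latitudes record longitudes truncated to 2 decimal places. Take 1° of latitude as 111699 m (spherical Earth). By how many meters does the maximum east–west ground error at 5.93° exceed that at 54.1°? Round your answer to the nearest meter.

Truncating at 2 decimal places can drop up to a full unit in the last place, so the longitude may be off by as much as 0.01°.
At 5.93°: 0.01° × 111699 × cos 5.93° = 0.01 × 111699 × 0.9946 ≈ 1111 m.
Error at 54.1° = 0.01° × 111699 × cos 54.1° ≈ 1117 × 0.5864 = 654.97 m.
So the lower-latitude error exceeds the higher by 1111 − 654.97 = 456.04 m.

456 meters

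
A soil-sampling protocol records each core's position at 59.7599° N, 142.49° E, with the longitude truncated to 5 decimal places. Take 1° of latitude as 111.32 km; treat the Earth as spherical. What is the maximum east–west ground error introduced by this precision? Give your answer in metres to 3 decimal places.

0.561 metres

Truncating at 5 decimal places can drop up to a full unit in the last place, so the longitude may be off by as much as 1e-05°.
At latitude 59.7599° a degree of longitude spans 111320 m × cos 59.7599° = 111320 × 0.5036 ≈ 56063.5 m.
So at most 1e-05° × 56063.5 ≈ 0.560635 m east–west.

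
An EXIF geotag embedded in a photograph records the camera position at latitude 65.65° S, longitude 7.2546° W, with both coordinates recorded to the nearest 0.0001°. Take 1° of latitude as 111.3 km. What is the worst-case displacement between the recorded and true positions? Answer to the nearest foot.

Rounding to 4 decimal places leaves each coordinate within ±5e-05° of the true value.
N–S: 5e-05° × 111300 m/° = 5.565 m.
East–west component at 65.65°: 5e-05° × 111300 × cos 65.65° ≈ 5e-05 × 45890.1 ≈ 2.2945 m.
Combining orthogonally: (5.565² + 2.2945²)^½ ≈ 6.01947 m.
Converting: 6.01947 m × 3.2808 ft/m ≈ 19.749 ft.

20 feet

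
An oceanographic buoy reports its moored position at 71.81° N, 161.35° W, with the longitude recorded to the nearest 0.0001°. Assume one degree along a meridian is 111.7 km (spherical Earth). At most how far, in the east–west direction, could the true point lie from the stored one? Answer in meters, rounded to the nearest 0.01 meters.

Rounding to 4 decimal places leaves the longitude within ±5e-05° of the true value.
One degree of longitude at 71.81° is 111700 × cos 71.81° ≈ 111700 × 0.3122 = 34869.3 m.
So at most 5e-05° × 34869.3 ≈ 1.74346 m east–west.

1.74 meters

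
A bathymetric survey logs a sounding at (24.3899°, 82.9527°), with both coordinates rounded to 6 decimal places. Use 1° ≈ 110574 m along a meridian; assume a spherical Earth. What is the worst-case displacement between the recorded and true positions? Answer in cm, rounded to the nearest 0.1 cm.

7.5 cm

Rounding to 6 decimal places leaves each coordinate within ±5e-07° of the true value.
N–S: 5e-07° × 110574 m/° = 0.055287 m.
E–W at 24.3899°: 5e-07° × 110574 × cos 24.3899° = 5e-07 × 110574 × 0.9108 ≈ 0.050353 m.
Worst case both components are at the extreme and orthogonal: √(0.055287² + 0.050353²) ≈ 0.0747802 m.
That is 0.0747802 m = 7.478 cm.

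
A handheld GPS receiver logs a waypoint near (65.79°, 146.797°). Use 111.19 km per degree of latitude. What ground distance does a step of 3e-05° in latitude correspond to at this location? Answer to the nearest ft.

11 ft

3e-05° × 111190 m/° = 3.3357 m.
In feet: 3.3357 m ÷ 0.3048 ≈ 10.944 ft.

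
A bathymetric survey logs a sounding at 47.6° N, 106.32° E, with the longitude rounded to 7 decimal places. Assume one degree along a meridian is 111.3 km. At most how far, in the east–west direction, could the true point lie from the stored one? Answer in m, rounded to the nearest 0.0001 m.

Rounding to 7 decimal places leaves the longitude within ±5e-08° of the true value.
At latitude 47.6° a degree of longitude spans 111300 m × cos 47.6° = 111300 × 0.6743 ≈ 75049.9 m.
Maximum E–W displacement: 5e-08 × 75049.9 = 0.00375249 m.

0.0038 m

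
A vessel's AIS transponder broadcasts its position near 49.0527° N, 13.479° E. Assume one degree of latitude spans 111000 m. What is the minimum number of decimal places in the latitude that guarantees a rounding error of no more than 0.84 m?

One degree of latitude covers 111000 m.
With N decimal places the half-ulp bound is 0.5·10⁻ᴺ°, or 0.5·10⁻ᴺ × 111000 m on the ground.
Need 0.5 × 111000 × 10⁻ᴺ ≤ 0.84 → 10⁻ᴺ ≤ 1.514e-05, so N ≥ 4.82.
So 5 decimal places suffice (0.555 m); 4 would allow up to 5.55 m.

5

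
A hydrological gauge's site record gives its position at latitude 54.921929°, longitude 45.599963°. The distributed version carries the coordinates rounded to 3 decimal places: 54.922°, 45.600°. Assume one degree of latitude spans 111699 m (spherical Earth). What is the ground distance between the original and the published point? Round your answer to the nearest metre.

8 metres

The latitude changed by -0.000071° and the longitude by -0.000037°.
N–S: -0.000071° × 111699 m/° = -7.93063 m.
E–W at 54.922°: -0.000037° × 111699 × cos 54.922° = -0.000037 × 111699 × 0.5747 ≈ -2.37512 m.
Distance: √(7.93063² + 2.37512²) ≈ 8.27865 m.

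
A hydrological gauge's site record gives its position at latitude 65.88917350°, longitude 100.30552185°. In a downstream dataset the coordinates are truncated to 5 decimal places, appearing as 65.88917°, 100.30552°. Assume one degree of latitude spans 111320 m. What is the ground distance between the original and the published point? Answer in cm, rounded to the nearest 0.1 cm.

39.9 cm

The latitude changed by +0.00000350° and the longitude by +0.00000185°.
North–south shift: 0.00000350 × 111320 = 0.38962 m.
East–west at this latitude: 0.00000185° × 111320 × cos 65.8892° ≈ 0.00000185 × 45474.6 = 0.0841279 m.
Combined displacement = (0.38962² + 0.0841279²)^½ ≈ 0.398599 m.
That is 0.398599 m = 39.86 cm.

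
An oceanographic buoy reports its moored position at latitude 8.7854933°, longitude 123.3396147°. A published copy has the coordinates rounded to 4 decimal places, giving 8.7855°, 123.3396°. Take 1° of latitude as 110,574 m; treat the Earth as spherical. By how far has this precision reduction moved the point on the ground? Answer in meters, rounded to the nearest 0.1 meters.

1.8 meters

The latitude changed by -0.0000067° and the longitude by +0.0000147°.
North–south shift: -0.0000067 × 110574 = -0.740846 m.
E–W at 8.7855°: 0.0000147° × 110574 × cos 8.7855° = 0.0000147 × 110574 × 0.9883 ≈ 1.60637 m.
Combined displacement = (0.740846² + 1.60637²)^½ ≈ 1.76897 m.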